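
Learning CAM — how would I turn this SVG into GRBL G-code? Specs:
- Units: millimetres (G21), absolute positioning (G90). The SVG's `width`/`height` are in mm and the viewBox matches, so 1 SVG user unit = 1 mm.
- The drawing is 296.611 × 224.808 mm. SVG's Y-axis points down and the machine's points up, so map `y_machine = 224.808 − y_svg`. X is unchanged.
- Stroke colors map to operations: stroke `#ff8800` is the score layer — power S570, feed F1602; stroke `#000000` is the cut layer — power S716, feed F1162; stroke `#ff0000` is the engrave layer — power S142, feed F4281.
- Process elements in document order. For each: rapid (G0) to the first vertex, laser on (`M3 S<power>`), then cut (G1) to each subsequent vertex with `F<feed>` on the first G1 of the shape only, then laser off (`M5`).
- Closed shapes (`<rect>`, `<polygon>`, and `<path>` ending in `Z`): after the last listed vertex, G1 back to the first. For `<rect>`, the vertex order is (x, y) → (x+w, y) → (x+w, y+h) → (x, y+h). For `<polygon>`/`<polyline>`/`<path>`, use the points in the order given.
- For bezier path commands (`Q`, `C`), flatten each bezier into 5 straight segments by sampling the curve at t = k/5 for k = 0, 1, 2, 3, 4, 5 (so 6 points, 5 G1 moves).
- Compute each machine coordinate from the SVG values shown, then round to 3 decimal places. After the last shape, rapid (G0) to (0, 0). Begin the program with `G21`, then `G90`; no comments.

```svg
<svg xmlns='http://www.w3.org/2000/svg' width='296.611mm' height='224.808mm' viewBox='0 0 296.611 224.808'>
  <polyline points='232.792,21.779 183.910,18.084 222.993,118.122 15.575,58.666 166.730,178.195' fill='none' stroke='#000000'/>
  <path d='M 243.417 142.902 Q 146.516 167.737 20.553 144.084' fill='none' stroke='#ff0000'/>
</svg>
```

G21
G90
G0 X232.792 Y203.029
M3 S716
G1 X183.910 Y206.724 F1162
G1 X222.993 Y106.686
G1 X15.575 Y166.142
G1 X166.730 Y46.613
M5
G0 X243.417 Y81.906
M3 S142
G1 X203.494 Y73.912 F4281
G1 X161.246 Y69.796
G1 X116.673 Y69.560
G1 X69.776 Y73.202
G1 X20.553 Y80.724
M5
G0 X0.000 Y0.000

Since the viewBox matches the mm dimensions, user units are millimetres directly. The only transform is the Y-flip y_m = 224.808 − y_svg.

Shape 1 is a open polyline drawn with `<polyline>`. Its stroke #000000 means cut at S716, F1162. After flipping Y the toolpath is (232.792,203.029) → (183.910,206.724) → (222.993,106.686) → (15.575,166.142) → (166.730,46.613).

Shape 2 is a quadratic bezier drawn with `<path>`. Its stroke #ff0000 means engrave at S142, F4281. After flipping Y the toolpath is (243.417,81.906) → (203.494,73.912) → (161.246,69.796) → (116.673,69.560) → (69.776,73.202) → (20.553,80.724).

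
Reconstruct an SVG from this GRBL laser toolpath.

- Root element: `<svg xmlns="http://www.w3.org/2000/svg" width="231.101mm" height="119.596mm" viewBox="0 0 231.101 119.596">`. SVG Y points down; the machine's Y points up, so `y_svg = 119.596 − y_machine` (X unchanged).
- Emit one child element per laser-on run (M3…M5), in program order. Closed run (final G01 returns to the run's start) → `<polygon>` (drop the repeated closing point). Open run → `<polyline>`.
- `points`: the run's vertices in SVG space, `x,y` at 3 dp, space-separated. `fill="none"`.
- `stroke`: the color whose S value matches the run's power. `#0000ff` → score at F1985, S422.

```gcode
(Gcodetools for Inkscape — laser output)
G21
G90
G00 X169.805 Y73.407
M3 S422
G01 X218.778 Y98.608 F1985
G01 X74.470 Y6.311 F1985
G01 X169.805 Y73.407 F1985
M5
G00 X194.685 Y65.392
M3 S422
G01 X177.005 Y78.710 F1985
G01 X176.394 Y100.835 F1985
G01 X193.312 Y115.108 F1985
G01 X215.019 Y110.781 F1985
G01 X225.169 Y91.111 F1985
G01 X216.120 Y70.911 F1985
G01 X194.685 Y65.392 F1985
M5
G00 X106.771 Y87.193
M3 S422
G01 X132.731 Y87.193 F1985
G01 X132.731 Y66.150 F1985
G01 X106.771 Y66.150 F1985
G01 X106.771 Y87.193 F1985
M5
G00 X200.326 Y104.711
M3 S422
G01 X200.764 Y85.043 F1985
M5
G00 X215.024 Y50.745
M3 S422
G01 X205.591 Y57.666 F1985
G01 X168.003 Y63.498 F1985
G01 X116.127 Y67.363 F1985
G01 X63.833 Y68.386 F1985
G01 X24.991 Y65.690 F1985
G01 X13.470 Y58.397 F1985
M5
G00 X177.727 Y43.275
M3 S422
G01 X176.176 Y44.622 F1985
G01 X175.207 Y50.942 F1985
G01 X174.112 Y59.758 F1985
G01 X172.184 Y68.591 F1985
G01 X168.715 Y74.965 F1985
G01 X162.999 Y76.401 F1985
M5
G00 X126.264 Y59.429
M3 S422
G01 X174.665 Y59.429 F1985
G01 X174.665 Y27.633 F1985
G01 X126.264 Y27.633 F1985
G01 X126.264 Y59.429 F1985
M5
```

<svg xmlns="http://www.w3.org/2000/svg" width="231.101mm" height="119.596mm" viewBox="0 0 231.101 119.596">
  <polygon points="169.805,46.189 218.778,20.988 74.470,113.285" fill="none" stroke="#0000ff"/>
  <polygon points="194.685,54.204 177.005,40.886 176.394,18.761 193.312,4.488 215.019,8.815 225.169,28.485 216.120,48.685" fill="none" stroke="#0000ff"/>
  <polygon points="106.771,32.403 132.731,32.403 132.731,53.446 106.771,53.446" fill="none" stroke="#0000ff"/>
  <polyline points="200.326,14.885 200.764,34.553" fill="none" stroke="#0000ff"/>
  <polyline points="215.024,68.851 205.591,61.930 168.003,56.098 116.127,52.233 63.833,51.210 24.991,53.906 13.470,61.199" fill="none" stroke="#0000ff"/>
  <polyline points="177.727,76.321 176.176,74.974 175.207,68.654 174.112,59.838 172.184,51.005 168.715,44.631 162.999,43.195" fill="none" stroke="#0000ff"/>
  <polygon points="126.264,60.167 174.665,60.167 174.665,91.963 126.264,91.963" fill="none" stroke="#0000ff"/>
</svg>

y_svg = 119.596 − y_m. Every run uses S422, so all elements get stroke `#0000ff` (score).

[1] closed run; points: 169.805,46.189 218.778,20.988 74.470,113.285

[2] closed run; points: 194.685,54.204 177.005,40.886 176.394,18.761 193.312,4.488 215.019,8.815 225.169,28.485 216.120,48.685

[3] closed run; points: 106.771,32.403 132.731,32.403 132.731,53.446 106.771,53.446

[4] open run; points: 200.326,14.885 200.764,34.553

[5] open run; points: 215.024,68.851 205.591,61.930 168.003,56.098 116.127,52.233 63.833,51.210 24.991,53.906 13.470,61.199

[6] open run; points: 177.727,76.321 176.176,74.974 175.207,68.654 174.112,59.838 172.184,51.005 168.715,44.631 162.999,43.195

[7] closed run; points: 126.264,60.167 174.665,60.167 174.665,91.963 126.264,91.963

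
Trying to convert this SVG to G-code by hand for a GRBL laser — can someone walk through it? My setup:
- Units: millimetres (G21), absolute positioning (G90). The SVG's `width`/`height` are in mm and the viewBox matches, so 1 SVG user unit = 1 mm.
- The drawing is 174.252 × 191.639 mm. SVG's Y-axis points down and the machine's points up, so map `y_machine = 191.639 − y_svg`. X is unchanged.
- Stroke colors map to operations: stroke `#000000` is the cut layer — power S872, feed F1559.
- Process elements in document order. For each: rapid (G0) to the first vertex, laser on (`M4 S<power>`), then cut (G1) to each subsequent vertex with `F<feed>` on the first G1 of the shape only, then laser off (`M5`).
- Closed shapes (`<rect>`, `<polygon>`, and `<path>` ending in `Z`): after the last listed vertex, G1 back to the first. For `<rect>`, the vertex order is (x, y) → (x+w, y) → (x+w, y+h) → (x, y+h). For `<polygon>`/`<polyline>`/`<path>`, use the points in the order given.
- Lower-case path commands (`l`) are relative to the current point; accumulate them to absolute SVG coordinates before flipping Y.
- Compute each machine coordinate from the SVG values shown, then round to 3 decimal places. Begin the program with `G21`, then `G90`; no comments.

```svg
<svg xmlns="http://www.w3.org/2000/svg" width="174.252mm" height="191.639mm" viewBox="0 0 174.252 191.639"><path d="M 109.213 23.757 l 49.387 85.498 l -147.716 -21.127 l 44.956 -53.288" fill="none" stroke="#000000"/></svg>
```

G21
G90
G0 X109.213 Y167.882
M4 S872
G1 X158.600 Y82.384 F1559
G1 X10.884 Y103.511
G1 X55.840 Y156.799
M5

viewBox `0 0 174.252 191.639` with mm width/height → 1 unit = 1 mm. Flip: y_m = 191.639 − y_svg.

**Shape 1** — `<path>` open polyline, stroke `#000000` → cut (S872, F1559). Machine vertices: (109.213,167.882) → (158.600,82.384) → (10.884,103.511) → (55.840,156.799). Open path.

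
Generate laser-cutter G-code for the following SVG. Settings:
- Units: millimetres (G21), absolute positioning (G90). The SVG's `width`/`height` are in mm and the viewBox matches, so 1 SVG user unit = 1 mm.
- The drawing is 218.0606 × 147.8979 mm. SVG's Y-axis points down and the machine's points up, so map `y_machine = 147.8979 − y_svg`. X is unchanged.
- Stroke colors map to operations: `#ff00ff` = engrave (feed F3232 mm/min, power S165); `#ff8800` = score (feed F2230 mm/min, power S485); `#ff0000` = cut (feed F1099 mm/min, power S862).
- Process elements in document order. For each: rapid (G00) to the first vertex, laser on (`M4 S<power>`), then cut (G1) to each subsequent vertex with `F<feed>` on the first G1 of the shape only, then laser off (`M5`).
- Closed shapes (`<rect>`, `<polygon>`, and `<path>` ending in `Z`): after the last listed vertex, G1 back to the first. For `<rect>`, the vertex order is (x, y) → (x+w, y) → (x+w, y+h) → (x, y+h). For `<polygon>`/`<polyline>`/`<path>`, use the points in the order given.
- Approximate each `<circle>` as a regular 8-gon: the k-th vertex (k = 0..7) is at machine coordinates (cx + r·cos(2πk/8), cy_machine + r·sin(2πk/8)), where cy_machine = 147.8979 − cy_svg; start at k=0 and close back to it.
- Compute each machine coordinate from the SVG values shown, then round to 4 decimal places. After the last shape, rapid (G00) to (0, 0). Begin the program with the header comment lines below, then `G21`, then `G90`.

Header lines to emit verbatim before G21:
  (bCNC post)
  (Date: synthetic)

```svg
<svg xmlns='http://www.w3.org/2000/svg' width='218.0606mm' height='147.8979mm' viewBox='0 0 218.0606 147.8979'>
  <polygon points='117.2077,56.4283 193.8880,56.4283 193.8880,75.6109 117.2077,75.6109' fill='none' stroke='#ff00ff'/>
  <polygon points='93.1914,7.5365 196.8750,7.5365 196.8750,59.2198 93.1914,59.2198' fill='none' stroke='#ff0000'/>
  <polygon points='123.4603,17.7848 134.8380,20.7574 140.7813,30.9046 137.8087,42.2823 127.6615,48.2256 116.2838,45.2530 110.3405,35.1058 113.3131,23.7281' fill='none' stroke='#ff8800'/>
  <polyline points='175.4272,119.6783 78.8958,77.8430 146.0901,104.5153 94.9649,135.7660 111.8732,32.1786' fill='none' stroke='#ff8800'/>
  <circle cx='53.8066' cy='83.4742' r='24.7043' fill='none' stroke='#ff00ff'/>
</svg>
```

Since the viewBox matches the mm dimensions, user units are millimetres directly. The only transform is the Y-flip y_m = 147.8979 − y_svg.

Shape 1 is a rectangle drawn with `<polygon>`. Its stroke #ff00ff means engrave at S165, F3232. After flipping Y the toolpath is (117.2077,91.4696) → (193.8880,91.4696) → (193.8880,72.2870) → (117.2077,72.2870) → (117.2077,91.4696), returning to the start.

Shape 2 is a rectangle drawn with `<polygon>`. Its stroke #ff0000 means cut at S862, F1099. After flipping Y the toolpath is (93.1914,140.3614) → (196.8750,140.3614) → (196.8750,88.6781) → (93.1914,88.6781) → (93.1914,140.3614), returning to the start.

Shape 3 is a regular polygon drawn with `<polygon>`. Its stroke #ff8800 means score at S485, F2230. After flipping Y the toolpath is (123.4603,130.1131) → (134.8380,127.1405) → (140.7813,116.9933) → (137.8087,105.6156) → (127.6615,99.6723) → (116.2838,102.6449) → (110.3405,112.7921) → (113.3131,124.1698) → (123.4603,130.1131), returning to the start.

Shape 4 is a open polyline drawn with `<polyline>`. Its stroke #ff8800 means score at S485, F2230. After flipping Y the toolpath is (175.4272,28.2196) → (78.8958,70.0549) → (146.0901,43.3826) → (94.9649,12.1319) → (111.8732,115.7193).

Shape 5 is a circle drawn with `<circle>`. Its stroke #ff00ff means engrave at S165, F3232. After flipping Y the toolpath is (78.5109,64.4237) → (71.2752,81.8923) → (53.8066,89.1280) → (36.3380,81.8923) → (29.1023,64.4237) → (36.3380,46.9551) → (53.8066,39.7194) → (71.2752,46.9551) → (78.5109,64.4237), returning to the start.

(bCNC post)
(Date: synthetic)
G21
G90
G00 X117.2077 Y91.4696
M4 S165
G1 X193.8880 Y91.4696 F3232
G1 X193.8880 Y72.2870
G1 X117.2077 Y72.2870
G1 X117.2077 Y91.4696
M5
G00 X93.1914 Y140.3614
M4 S862
G1 X196.8750 Y140.3614 F1099
G1 X196.8750 Y88.6781
G1 X93.1914 Y88.6781
G1 X93.1914 Y140.3614
M5
G00 X123.4603 Y130.1131
M4 S485
G1 X134.8380 Y127.1405 F2230
G1 X140.7813 Y116.9933
G1 X137.8087 Y105.6156
G1 X127.6615 Y99.6723
G1 X116.2838 Y102.6449
G1 X110.3405 Y112.7921
G1 X113.3131 Y124.1698
G1 X123.4603 Y130.1131
M5
G00 X175.4272 Y28.2196
M4 S485
G1 X78.8958 Y70.0549 F2230
G1 X146.0901 Y43.3826
G1 X94.9649 Y12.1319
G1 X111.8732 Y115.7193
M5
G00 X78.5109 Y64.4237
M4 S165
G1 X71.2752 Y81.8923 F3232
G1 X53.8066 Y89.1280
G1 X36.3380 Y81.8923
G1 X29.1023 Y64.4237
G1 X36.3380 Y46.9551
G1 X53.8066 Y39.7194
G1 X71.2752 Y46.9551
G1 X78.5109 Y64.4237
M5
G00 X0.0000 Y0.0000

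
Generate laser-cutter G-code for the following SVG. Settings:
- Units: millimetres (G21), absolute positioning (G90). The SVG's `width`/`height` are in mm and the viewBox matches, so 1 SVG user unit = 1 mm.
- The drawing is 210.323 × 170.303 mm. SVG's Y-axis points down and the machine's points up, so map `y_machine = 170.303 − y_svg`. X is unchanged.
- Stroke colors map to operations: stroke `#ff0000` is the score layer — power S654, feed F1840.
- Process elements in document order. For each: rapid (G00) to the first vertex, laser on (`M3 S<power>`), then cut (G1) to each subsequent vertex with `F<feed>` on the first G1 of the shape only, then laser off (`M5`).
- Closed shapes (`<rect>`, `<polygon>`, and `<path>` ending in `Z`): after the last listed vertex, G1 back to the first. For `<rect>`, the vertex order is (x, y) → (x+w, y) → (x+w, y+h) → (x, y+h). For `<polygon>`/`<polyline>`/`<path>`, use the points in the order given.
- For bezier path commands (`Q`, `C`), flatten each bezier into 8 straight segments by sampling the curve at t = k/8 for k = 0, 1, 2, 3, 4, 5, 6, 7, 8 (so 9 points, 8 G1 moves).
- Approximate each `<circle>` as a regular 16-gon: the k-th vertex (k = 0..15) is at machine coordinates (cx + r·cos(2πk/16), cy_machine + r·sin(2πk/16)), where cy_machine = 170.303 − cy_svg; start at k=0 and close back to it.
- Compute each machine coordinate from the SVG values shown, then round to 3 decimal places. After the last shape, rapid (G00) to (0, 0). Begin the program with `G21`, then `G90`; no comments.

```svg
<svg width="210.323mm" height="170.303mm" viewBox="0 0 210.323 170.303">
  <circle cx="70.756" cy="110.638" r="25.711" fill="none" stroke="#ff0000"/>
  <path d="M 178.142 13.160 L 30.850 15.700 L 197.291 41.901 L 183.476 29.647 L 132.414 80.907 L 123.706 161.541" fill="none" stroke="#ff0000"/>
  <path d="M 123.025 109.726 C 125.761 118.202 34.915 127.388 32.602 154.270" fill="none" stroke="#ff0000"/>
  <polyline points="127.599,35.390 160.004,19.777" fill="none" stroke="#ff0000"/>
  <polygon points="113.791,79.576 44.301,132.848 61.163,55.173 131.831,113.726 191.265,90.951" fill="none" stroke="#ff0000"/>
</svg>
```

viewBox `0 0 210.323 170.303` with mm width/height → 1 unit = 1 mm. Flip: y_m = 170.303 − y_svg.

**Shape 1** — `<circle>` circle, stroke `#ff0000` → score (S654, F1840). Machine vertices: (96.467,59.665) → (94.510,69.504) → (88.936,77.845) → (80.595,83.419) → (70.756,85.376) → (60.917,83.419) → (52.576,77.845) → (47.002,69.504) → (45.045,59.665) → (47.002,49.826) → (52.576,41.485) → (60.917,35.911) → (70.756,33.954) → (80.595,35.911) → (88.936,41.485) → (94.510,49.826) → (96.467,59.665). Closed: final G1 returns to the first vertex.

**Shape 2** — `<path>` open polyline, stroke `#ff0000` → score (S654, F1840). Machine vertices: (178.142,157.143) → (30.850,154.603) → (197.291,128.402) → (183.476,140.656) → (132.414,89.396) → (123.706,8.762). Open path.

**Shape 3** — `<path>` cubic bezier, stroke `#ff0000` → score (S654, F1840). Control points (SVG): P0=(123.025,109.726), P1=(125.761,118.202), P2=(34.915,127.388), P3=(32.602,154.270); sampled at t=k/8. Machine vertices: (123.025,60.577) → (120.020,57.332) → (110.376,53.821) → (96.227,49.846) → (79.707,45.207) → (62.950,39.705) → (48.091,33.142) → (37.264,25.317) → (32.602,16.033). Open path.

**Shape 4** — `<polyline>` line segment, stroke `#ff0000` → score (S654, F1840). Machine vertices: (127.599,134.913) → (160.004,150.526). Open path.

**Shape 5** — `<polygon>` closed polygon, stroke `#ff0000` → score (S654, F1840). Machine vertices: (113.791,90.727) → (44.301,37.455) → (61.163,115.130) → (131.831,56.577) → (191.265,79.352) → (113.791,90.727). Closed: final G1 returns to the first vertex.

G21
G90
G00 X96.467 Y59.665
M3 S654
G1 X94.510 Y69.504 F1840
G1 X88.936 Y77.845
G1 X80.595 Y83.419
G1 X70.756 Y85.376
G1 X60.917 Y83.419
G1 X52.576 Y77.845
G1 X47.002 Y69.504
G1 X45.045 Y59.665
G1 X47.002 Y49.826
G1 X52.576 Y41.485
G1 X60.917 Y35.911
G1 X70.756 Y33.954
G1 X80.595 Y35.911
G1 X88.936 Y41.485
G1 X94.510 Y49.826
G1 X96.467 Y59.665
M5
G00 X178.142 Y157.143
M3 S654
G1 X30.850 Y154.603 F1840
G1 X197.291 Y128.402
G1 X183.476 Y140.656
G1 X132.414 Y89.396
G1 X123.706 Y8.762
M5
G00 X123.025 Y60.577
M3 S654
G1 X120.020 Y57.332 F1840
G1 X110.376 Y53.821
G1 X96.227 Y49.846
G1 X79.707 Y45.207
G1 X62.950 Y39.705
G1 X48.091 Y33.142
G1 X37.264 Y25.317
G1 X32.602 Y16.033
M5
G00 X127.599 Y134.913
M3 S654
G1 X160.004 Y150.526 F1840
M5
G00 X113.791 Y90.727
M3 S654
G1 X44.301 Y37.455 F1840
G1 X61.163 Y115.130
G1 X131.831 Y56.577
G1 X191.265 Y79.352
G1 X113.791 Y90.727
M5
G00 X0.000 Y0.000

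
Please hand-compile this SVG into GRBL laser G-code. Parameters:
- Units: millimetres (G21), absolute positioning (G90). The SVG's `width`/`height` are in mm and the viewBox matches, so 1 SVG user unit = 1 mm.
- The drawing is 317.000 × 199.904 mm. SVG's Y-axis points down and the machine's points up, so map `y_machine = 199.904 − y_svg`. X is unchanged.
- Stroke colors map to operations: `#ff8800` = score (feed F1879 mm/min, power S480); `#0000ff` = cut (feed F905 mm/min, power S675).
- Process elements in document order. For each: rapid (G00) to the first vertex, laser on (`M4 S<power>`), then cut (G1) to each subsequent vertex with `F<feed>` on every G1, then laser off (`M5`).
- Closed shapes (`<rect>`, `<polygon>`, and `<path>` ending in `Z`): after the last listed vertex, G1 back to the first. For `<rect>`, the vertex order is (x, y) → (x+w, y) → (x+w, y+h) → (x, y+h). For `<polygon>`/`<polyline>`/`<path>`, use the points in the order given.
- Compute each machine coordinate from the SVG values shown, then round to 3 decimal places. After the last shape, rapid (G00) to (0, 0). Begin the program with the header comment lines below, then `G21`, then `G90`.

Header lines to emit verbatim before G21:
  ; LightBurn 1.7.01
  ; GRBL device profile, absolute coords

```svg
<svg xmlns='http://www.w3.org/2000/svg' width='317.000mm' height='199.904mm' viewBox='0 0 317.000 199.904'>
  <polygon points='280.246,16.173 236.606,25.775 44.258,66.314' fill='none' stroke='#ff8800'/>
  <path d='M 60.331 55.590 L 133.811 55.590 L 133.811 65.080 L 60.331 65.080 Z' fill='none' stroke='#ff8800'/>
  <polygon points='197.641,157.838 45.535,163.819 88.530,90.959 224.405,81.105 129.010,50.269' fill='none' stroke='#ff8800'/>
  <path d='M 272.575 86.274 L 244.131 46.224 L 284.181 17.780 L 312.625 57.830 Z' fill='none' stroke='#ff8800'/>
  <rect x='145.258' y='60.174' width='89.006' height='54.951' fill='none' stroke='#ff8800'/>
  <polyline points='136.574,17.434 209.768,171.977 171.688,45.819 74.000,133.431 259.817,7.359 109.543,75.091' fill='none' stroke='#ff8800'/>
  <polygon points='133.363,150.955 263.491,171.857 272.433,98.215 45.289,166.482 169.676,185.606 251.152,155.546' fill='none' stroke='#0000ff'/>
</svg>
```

viewBox `0 0 317.000 199.904` with mm width/height → 1 unit = 1 mm. Flip: y_m = 199.904 − y_svg.

**Shape 1** — `<polygon>` closed polygon, stroke `#ff8800` → score (S480, F1879). Machine vertices: (280.246,183.731) → (236.606,174.129) → (44.258,133.590) → (280.246,183.731). Closed: final G1 returns to the first vertex.

**Shape 2** — `<path>` rectangle, stroke `#ff8800` → score (S480, F1879). Machine vertices: (60.331,144.314) → (133.811,144.314) → (133.811,134.824) → (60.331,134.824) → (60.331,144.314). Closed: final G1 returns to the first vertex.

**Shape 3** — `<polygon>` closed polygon, stroke `#ff8800` → score (S480, F1879). Machine vertices: (197.641,42.066) → (45.535,36.085) → (88.530,108.945) → (224.405,118.799) → (129.010,149.635) → (197.641,42.066). Closed: final G1 returns to the first vertex.

**Shape 4** — `<path>` regular polygon, stroke `#ff8800` → score (S480, F1879). Machine vertices: (272.575,113.630) → (244.131,153.680) → (284.181,182.124) → (312.625,142.074) → (272.575,113.630). Closed: final G1 returns to the first vertex.

**Shape 5** — `<rect>` rectangle, stroke `#ff8800` → score (S480, F1879). Machine vertices: (145.258,139.730) → (234.264,139.730) → (234.264,84.779) → (145.258,84.779) → (145.258,139.730). Closed: final G1 returns to the first vertex.

**Shape 6** — `<polyline>` open polyline, stroke `#ff8800` → score (S480, F1879). Machine vertices: (136.574,182.470) → (209.768,27.927) → (171.688,154.085) → (74.000,66.473) → (259.817,192.545) → (109.543,124.813). Open path.

**Shape 7** — `<polygon>` closed polygon, stroke `#0000ff` → cut (S675, F905). Machine vertices: (133.363,48.949) → (263.491,28.047) → (272.433,101.689) → (45.289,33.422) → (169.676,14.298) → (251.152,44.358) → (133.363,48.949). Closed: final G1 returns to the first vertex.

; LightBurn 1.7.01
; GRBL device profile, absolute coords
G21
G90
G00 X280.246 Y183.731
M4 S480
G1 X236.606 Y174.129 F1879
G1 X44.258 Y133.590 F1879
G1 X280.246 Y183.731 F1879
M5
G00 X60.331 Y144.314
M4 S480
G1 X133.811 Y144.314 F1879
G1 X133.811 Y134.824 F1879
G1 X60.331 Y134.824 F1879
G1 X60.331 Y144.314 F1879
M5
G00 X197.641 Y42.066
M4 S480
G1 X45.535 Y36.085 F1879
G1 X88.530 Y108.945 F1879
G1 X224.405 Y118.799 F1879
G1 X129.010 Y149.635 F1879
G1 X197.641 Y42.066 F1879
M5
G00 X272.575 Y113.630
M4 S480
G1 X244.131 Y153.680 F1879
G1 X284.181 Y182.124 F1879
G1 X312.625 Y142.074 F1879
G1 X272.575 Y113.630 F1879
M5
G00 X145.258 Y139.730
M4 S480
G1 X234.264 Y139.730 F1879
G1 X234.264 Y84.779 F1879
G1 X145.258 Y84.779 F1879
G1 X145.258 Y139.730 F1879
M5
G00 X136.574 Y182.470
M4 S480
G1 X209.768 Y27.927 F1879
G1 X171.688 Y154.085 F1879
G1 X74.000 Y66.473 F1879
G1 X259.817 Y192.545 F1879
G1 X109.543 Y124.813 F1879
M5
G00 X133.363 Y48.949
M4 S675
G1 X263.491 Y28.047 F905
G1 X272.433 Y101.689 F905
G1 X45.289 Y33.422 F905
G1 X169.676 Y14.298 F905
G1 X251.152 Y44.358 F905
G1 X133.363 Y48.949 F905
M5
G00 X0.000 Y0.000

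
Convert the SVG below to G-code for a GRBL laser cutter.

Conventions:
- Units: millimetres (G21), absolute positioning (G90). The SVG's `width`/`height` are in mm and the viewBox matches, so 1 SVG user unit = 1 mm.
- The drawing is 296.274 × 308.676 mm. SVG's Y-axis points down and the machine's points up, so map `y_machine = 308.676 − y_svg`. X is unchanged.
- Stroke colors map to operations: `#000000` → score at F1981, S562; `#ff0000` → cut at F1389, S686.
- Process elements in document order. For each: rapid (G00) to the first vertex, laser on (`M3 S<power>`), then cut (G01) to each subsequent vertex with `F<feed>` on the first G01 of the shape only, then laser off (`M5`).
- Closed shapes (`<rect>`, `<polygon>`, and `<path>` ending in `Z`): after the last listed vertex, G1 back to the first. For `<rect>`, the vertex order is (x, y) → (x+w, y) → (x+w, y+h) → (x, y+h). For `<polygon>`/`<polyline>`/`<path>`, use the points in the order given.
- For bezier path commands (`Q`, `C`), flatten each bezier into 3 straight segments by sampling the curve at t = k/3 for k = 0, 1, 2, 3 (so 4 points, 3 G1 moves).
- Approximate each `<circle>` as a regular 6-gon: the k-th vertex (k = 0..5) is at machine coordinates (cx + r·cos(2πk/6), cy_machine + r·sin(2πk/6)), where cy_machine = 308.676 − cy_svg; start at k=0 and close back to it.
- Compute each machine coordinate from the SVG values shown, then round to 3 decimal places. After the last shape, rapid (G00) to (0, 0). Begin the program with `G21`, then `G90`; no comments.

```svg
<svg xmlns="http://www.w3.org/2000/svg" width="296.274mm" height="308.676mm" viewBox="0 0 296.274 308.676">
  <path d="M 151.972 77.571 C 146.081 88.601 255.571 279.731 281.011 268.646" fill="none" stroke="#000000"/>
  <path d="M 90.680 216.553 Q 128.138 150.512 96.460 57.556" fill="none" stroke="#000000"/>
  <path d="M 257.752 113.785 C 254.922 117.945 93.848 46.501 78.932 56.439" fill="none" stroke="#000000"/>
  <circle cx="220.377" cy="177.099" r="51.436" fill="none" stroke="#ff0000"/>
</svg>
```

viewBox `0 0 296.274 308.676` with mm width/height → 1 unit = 1 mm. Flip: y_m = 308.676 − y_svg.

**Shape 1** — `<path>` cubic bezier, stroke `#000000` → score (S562, F1981). Control points (SVG): P0=(151.972,77.571), P1=(146.081,88.601), P2=(255.571,279.731), P3=(281.011,268.646); sampled at t=k/3. Machine vertices: (151.972,231.105) → (177.155,174.201) → (234.941,82.190) → (281.011,40.030). Open path.

**Shape 2** — `<path>` quadratic bezier, stroke `#000000` → score (S562, F1981). Control points (SVG): P0=(90.680,216.553), P1=(128.138,150.512), P2=(96.460,57.556); sampled at t=k/3. Machine vertices: (90.680,92.123) → (107.970,139.141) → (109.897,192.140) → (96.460,251.120). Open path.

**Shape 3** — `<path>` cubic bezier, stroke `#000000` → score (S562, F1981). Control points (SVG): P0=(257.752,113.785), P1=(254.922,117.945), P2=(93.848,46.501), P3=(78.932,56.439); sampled at t=k/3. Machine vertices: (257.752,194.891) → (213.448,210.118) → (131.293,240.862) → (78.932,252.237). Open path.

**Shape 4** — `<circle>` circle, stroke `#ff0000` → cut (S686, F1389). Machine vertices: (271.813,131.577) → (246.095,176.122) → (194.659,176.122) → (168.941,131.577) → (194.659,87.032) → (246.095,87.032) → (271.813,131.577). Closed: final G1 returns to the first vertex.

G21
G90
G00 X151.972 Y231.105
M3 S562
G01 X177.155 Y174.201 F1981
G01 X234.941 Y82.190
G01 X281.011 Y40.030
M5
G00 X90.680 Y92.123
M3 S562
G01 X107.970 Y139.141 F1981
G01 X109.897 Y192.140
G01 X96.460 Y251.120
M5
G00 X257.752 Y194.891
M3 S562
G01 X213.448 Y210.118 F1981
G01 X131.293 Y240.862
G01 X78.932 Y252.237
M5
G00 X271.813 Y131.577
M3 S686
G01 X246.095 Y176.122 F1389
G01 X194.659 Y176.122
G01 X168.941 Y131.577
G01 X194.659 Y87.032
G01 X246.095 Y87.032
G01 X271.813 Y131.577
M5
G00 X0.000 Y0.000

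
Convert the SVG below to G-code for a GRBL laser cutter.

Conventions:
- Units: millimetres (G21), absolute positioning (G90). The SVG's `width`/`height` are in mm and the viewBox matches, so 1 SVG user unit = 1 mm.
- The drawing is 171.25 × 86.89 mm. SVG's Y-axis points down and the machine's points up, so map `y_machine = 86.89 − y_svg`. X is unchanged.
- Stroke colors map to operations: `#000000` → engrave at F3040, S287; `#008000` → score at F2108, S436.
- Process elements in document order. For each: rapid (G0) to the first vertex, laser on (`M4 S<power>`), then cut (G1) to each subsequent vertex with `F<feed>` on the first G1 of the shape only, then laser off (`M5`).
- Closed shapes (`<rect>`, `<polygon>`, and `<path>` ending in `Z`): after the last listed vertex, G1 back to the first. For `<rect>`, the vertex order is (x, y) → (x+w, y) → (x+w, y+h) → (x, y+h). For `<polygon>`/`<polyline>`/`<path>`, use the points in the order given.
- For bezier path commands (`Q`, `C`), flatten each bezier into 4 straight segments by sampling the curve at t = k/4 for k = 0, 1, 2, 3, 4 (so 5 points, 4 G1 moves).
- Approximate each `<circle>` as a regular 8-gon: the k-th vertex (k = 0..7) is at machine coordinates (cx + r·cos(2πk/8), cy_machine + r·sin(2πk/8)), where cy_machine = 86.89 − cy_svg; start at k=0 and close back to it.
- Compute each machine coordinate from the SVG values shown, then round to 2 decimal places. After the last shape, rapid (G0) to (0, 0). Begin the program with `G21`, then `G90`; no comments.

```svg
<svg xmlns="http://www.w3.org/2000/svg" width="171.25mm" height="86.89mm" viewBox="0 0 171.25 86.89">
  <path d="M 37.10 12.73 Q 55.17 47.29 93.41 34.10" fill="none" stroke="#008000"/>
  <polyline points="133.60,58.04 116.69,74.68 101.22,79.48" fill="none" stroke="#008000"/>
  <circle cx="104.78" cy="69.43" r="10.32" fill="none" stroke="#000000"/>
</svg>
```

G21
G90
G0 X37.10 Y74.16
M4 S436
G1 X47.40 Y59.86 F2108
G1 X60.21 Y51.54
G1 X75.55 Y49.18
G1 X93.41 Y52.79
M5
G0 X133.60 Y28.85
M4 S436
G1 X116.69 Y12.21 F2108
G1 X101.22 Y7.41
M5
G0 X115.10 Y17.46
M4 S287
G1 X112.08 Y24.76 F3040
G1 X104.78 Y27.78
G1 X97.48 Y24.76
G1 X94.46 Y17.46
G1 X97.48 Y10.16
G1 X104.78 Y7.14
G1 X112.08 Y10.16
G1 X115.10 Y17.46
M5
G0 X0.00 Y0.00

viewBox `0 0 171.25 86.89` with mm width/height → 1 unit = 1 mm. Flip: y_m = 86.89 − y_svg.

**Shape 1** — `<path>` quadratic bezier, stroke `#008000` → score (S436, F2108). Control points (SVG): P0=(37.10,12.73), P1=(55.17,47.29), P2=(93.41,34.10); sampled at t=k/4. Machine vertices: (37.10,74.16) → (47.40,59.86) → (60.21,51.54) → (75.55,49.18) → (93.41,52.79). Open path.

**Shape 2** — `<polyline>` open polyline, stroke `#008000` → score (S436, F2108). Machine vertices: (133.60,28.85) → (116.69,12.21) → (101.22,7.41). Open path.

**Shape 3** — `<circle>` circle, stroke `#000000` → engrave (S287, F3040). Machine vertices: (115.10,17.46) → (112.08,24.76) → (104.78,27.78) → (97.48,24.76) → (94.46,17.46) → (97.48,10.16) → (104.78,7.14) → (112.08,10.16) → (115.10,17.46). Closed: final G1 returns to the first vertex.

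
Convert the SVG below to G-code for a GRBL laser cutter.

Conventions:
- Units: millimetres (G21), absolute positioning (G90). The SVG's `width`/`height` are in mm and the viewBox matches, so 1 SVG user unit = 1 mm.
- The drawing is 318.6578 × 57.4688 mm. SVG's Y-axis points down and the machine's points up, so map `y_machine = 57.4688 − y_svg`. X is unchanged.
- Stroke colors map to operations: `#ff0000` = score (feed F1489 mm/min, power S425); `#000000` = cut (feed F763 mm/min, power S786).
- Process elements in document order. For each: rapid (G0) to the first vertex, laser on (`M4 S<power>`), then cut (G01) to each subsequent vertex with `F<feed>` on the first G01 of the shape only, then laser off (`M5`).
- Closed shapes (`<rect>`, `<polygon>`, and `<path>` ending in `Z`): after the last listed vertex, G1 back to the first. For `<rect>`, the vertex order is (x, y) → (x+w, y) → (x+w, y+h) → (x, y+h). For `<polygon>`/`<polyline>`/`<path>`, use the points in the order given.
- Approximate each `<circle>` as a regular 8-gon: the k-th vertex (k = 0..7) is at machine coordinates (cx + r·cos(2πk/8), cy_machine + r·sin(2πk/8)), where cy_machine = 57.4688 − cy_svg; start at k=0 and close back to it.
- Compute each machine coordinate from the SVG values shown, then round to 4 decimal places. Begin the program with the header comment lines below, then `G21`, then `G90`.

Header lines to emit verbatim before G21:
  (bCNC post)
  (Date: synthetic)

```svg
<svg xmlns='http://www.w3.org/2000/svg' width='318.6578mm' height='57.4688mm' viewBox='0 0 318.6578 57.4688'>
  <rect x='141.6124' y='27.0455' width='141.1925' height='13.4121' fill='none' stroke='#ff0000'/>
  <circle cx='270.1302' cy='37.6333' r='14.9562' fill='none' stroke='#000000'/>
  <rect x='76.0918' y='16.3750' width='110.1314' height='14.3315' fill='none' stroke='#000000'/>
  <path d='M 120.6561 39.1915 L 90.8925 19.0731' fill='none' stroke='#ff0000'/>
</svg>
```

viewBox `0 0 318.6578 57.4688` with mm width/height → 1 unit = 1 mm. Flip: y_m = 57.4688 − y_svg.

**Shape 1** — `<rect>` rectangle, stroke `#ff0000` → score (S425, F1489). Machine vertices: (141.6124,30.4233) → (282.8049,30.4233) → (282.8049,17.0112) → (141.6124,17.0112) → (141.6124,30.4233). Closed: final G1 returns to the first vertex.

**Shape 2** — `<circle>` circle, stroke `#000000` → cut (S786, F763). Machine vertices: (285.0864,19.8355) → (280.7058,30.4111) → (270.1302,34.7917) → (259.5546,30.4111) → (255.1740,19.8355) → (259.5546,9.2599) → (270.1302,4.8793) → (280.7058,9.2599) → (285.0864,19.8355). Closed: final G1 returns to the first vertex.

**Shape 3** — `<rect>` rectangle, stroke `#000000` → cut (S786, F763). Machine vertices: (76.0918,41.0938) → (186.2232,41.0938) → (186.2232,26.7623) → (76.0918,26.7623) → (76.0918,41.0938). Closed: final G1 returns to the first vertex.

**Shape 4** — `<path>` line segment, stroke `#ff0000` → score (S425, F1489). Machine vertices: (120.6561,18.2773) → (90.8925,38.3957). Open path.

(bCNC post)
(Date: synthetic)
G21
G90
G0 X141.6124 Y30.4233
M4 S425
G01 X282.8049 Y30.4233 F1489
G01 X282.8049 Y17.0112
G01 X141.6124 Y17.0112
G01 X141.6124 Y30.4233
M5
G0 X285.0864 Y19.8355
M4 S786
G01 X280.7058 Y30.4111 F763
G01 X270.1302 Y34.7917
G01 X259.5546 Y30.4111
G01 X255.1740 Y19.8355
G01 X259.5546 Y9.2599
G01 X270.1302 Y4.8793
G01 X280.7058 Y9.2599
G01 X285.0864 Y19.8355
M5
G0 X76.0918 Y41.0938
M4 S786
G01 X186.2232 Y41.0938 F763
G01 X186.2232 Y26.7623
G01 X76.0918 Y26.7623
G01 X76.0918 Y41.0938
M5
G0 X120.6561 Y18.2773
M4 S425
G01 X90.8925 Y38.3957 F1489
M5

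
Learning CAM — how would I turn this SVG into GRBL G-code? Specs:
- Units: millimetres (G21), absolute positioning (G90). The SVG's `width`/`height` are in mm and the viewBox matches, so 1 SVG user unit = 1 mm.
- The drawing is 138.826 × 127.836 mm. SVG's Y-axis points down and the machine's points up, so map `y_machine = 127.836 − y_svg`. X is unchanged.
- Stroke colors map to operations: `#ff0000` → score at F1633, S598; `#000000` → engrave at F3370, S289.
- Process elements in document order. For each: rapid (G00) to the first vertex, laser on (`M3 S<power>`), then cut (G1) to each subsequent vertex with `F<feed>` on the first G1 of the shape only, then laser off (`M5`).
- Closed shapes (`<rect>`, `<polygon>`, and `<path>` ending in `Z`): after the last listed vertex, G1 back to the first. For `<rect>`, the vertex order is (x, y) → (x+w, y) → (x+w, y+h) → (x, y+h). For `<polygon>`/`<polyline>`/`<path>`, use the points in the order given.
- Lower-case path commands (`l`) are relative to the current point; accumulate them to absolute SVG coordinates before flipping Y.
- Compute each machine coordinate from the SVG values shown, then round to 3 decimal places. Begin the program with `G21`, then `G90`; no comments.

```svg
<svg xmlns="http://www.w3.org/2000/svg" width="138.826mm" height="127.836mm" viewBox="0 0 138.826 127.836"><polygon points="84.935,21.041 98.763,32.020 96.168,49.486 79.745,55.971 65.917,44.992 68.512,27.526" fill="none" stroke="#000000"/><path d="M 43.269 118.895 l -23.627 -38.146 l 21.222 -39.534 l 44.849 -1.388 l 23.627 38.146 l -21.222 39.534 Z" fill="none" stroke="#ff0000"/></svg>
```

G21
G90
G00 X84.935 Y106.795
M3 S289
G1 X98.763 Y95.816 F3370
G1 X96.168 Y78.350
G1 X79.745 Y71.865
G1 X65.917 Y82.844
G1 X68.512 Y100.310
G1 X84.935 Y106.795
M5
G00 X43.269 Y8.941
M3 S598
G1 X19.642 Y47.087 F1633
G1 X40.864 Y86.621
G1 X85.713 Y88.009
G1 X109.340 Y49.863
G1 X88.118 Y10.329
G1 X43.269 Y8.941
M5

Since the viewBox matches the mm dimensions, user units are millimetres directly. The only transform is the Y-flip y_m = 127.836 − y_svg.

Shape 1 is a regular polygon drawn with `<polygon>`. Its stroke #000000 means engrave at S289, F3370. After flipping Y the toolpath is (84.935,106.795) → (98.763,95.816) → (96.168,78.350) → (79.745,71.865) → (65.917,82.844) → (68.512,100.310) → (84.935,106.795), returning to the start.

Shape 2 is a regular polygon drawn with `<path>`. Its stroke #ff0000 means score at S598, F1633. After flipping Y the toolpath is (43.269,8.941) → (19.642,47.087) → (40.864,86.621) → (85.713,88.009) → (109.340,49.863) → (88.118,10.329) → (43.269,8.941), returning to the start.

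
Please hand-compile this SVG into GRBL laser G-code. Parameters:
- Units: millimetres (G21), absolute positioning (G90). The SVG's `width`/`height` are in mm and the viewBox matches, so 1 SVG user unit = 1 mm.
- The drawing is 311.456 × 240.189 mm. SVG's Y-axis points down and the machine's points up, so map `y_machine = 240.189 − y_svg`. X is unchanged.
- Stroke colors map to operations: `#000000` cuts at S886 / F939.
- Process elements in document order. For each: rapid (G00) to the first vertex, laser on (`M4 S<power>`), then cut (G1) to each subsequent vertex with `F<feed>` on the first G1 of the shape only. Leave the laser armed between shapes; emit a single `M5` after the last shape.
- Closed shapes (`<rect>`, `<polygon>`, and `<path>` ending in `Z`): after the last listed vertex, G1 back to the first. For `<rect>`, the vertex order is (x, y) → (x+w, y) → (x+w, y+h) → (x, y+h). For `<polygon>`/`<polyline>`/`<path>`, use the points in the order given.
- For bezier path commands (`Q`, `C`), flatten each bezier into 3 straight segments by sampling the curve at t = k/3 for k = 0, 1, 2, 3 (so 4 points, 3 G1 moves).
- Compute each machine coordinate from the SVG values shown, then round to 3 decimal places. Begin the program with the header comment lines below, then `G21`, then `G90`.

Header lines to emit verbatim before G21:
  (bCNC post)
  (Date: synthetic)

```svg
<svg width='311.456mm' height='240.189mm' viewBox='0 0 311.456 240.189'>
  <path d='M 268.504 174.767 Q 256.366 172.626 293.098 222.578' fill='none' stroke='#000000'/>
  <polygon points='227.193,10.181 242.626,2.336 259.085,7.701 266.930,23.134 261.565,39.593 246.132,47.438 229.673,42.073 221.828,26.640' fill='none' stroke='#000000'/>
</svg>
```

viewBox `0 0 311.456 240.189` with mm width/height → 1 unit = 1 mm. Flip: y_m = 240.189 − y_svg.

**Shape 1** — `<path>` quadratic bezier, stroke `#000000` → cut (S886, F939). Control points (SVG): P0=(268.504,174.767), P1=(256.366,172.626), P2=(293.098,222.578); sampled at t=k/3. Machine vertices: (268.504,65.422) → (265.842,61.061) → (274.040,45.124) → (293.098,17.611). Open path.

**Shape 2** — `<polygon>` regular polygon, stroke `#000000` → cut (S886, F939). Machine vertices: (227.193,230.008) → (242.626,237.853) → (259.085,232.488) → (266.930,217.055) → (261.565,200.596) → (246.132,192.751) → (229.673,198.116) → (221.828,213.549) → (227.193,230.008). Closed: final G1 returns to the first vertex.

(bCNC post)
(Date: synthetic)
G21
G90
G00 X268.504 Y65.422
M4 S886
G1 X265.842 Y61.061 F939
G1 X274.040 Y45.124
G1 X293.098 Y17.611
G00 X227.193 Y230.008
M4 S886
G1 X242.626 Y237.853 F939
G1 X259.085 Y232.488
G1 X266.930 Y217.055
G1 X261.565 Y200.596
G1 X246.132 Y192.751
G1 X229.673 Y198.116
G1 X221.828 Y213.549
G1 X227.193 Y230.008
M5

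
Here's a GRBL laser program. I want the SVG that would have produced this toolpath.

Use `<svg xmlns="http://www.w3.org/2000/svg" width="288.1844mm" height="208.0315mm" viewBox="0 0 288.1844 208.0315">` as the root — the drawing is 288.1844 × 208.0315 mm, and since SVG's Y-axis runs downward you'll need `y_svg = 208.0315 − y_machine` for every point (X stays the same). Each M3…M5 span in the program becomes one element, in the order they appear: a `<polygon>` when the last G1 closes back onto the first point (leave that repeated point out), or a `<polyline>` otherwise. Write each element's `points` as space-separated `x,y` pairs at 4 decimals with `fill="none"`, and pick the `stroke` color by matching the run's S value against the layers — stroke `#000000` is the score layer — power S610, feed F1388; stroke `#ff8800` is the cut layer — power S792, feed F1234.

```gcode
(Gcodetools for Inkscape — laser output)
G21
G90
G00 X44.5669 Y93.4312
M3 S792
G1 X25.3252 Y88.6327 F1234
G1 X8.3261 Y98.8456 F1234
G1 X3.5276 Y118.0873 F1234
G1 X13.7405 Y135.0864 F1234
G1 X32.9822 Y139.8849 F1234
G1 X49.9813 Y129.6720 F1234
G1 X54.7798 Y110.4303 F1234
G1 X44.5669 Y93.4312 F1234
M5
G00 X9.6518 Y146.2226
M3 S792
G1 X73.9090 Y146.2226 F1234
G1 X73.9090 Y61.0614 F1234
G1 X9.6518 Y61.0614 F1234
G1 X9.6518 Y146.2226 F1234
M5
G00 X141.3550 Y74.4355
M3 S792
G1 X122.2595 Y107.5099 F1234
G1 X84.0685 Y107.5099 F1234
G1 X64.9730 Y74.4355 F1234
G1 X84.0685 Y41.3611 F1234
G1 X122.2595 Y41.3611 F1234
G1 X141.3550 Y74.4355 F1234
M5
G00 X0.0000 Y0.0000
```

<svg xmlns="http://www.w3.org/2000/svg" width="288.1844mm" height="208.0315mm" viewBox="0 0 288.1844 208.0315">
  <polygon points="44.5669,114.6003 25.3252,119.3988 8.3261,109.1859 3.5276,89.9442 13.7405,72.9451 32.9822,68.1466 49.9813,78.3595 54.7798,97.6012" fill="none" stroke="#ff8800"/>
  <polygon points="9.6518,61.8089 73.9090,61.8089 73.9090,146.9701 9.6518,146.9701" fill="none" stroke="#ff8800"/>
  <polygon points="141.3550,133.5960 122.2595,100.5216 84.0685,100.5216 64.9730,133.5960 84.0685,166.6704 122.2595,166.6704" fill="none" stroke="#ff8800"/>
</svg>

y_svg = 208.0315 − y_m. Every run uses S792, so all elements get stroke `#ff8800` (cut).

[1] closed run; points: 44.5669,114.6003 25.3252,119.3988 8.3261,109.1859 3.5276,89.9442 13.7405,72.9451 32.9822,68.1466 49.9813,78.3595 54.7798,97.6012

[2] closed run; points: 9.6518,61.8089 73.9090,61.8089 73.9090,146.9701 9.6518,146.9701

[3] closed run; points: 141.3550,133.5960 122.2595,100.5216 84.0685,100.5216 64.9730,133.5960 84.0685,166.6704 122.2595,166.6704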